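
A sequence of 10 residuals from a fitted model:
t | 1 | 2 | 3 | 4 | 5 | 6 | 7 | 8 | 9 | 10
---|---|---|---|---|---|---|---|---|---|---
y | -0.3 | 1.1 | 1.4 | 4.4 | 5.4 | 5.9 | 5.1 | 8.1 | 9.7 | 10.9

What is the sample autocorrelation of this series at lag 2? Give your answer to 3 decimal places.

0.330

Mean ȳ = (-0.3 + 1.1 + 1.4 + 4.4 + 5.4 + 5.9 + 5.1 + 8.1 + 9.7 + 10.9)/10 = 5.1700
Numerator Σ_{t=1}^{8}(y_t−ȳ)(y_{t+2}−ȳ) = 40.9212
Denominator Σ(y_t−ȳ)² = 123.8210
r_2 = 40.9212 / 123.8210 = 0.330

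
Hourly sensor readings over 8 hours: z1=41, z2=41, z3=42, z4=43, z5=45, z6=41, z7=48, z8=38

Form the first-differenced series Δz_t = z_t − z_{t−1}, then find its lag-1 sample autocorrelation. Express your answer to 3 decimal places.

First differences Δz: 0, 1, 1, 2, -4, 7, -10
Mean of differences = -0.4286
Numerator Σ(Δz_t−Δz̄)(Δz_{t+1}−Δz̄) = -100.1837
Denominator Σ(Δz_t−Δz̄)² = 169.7143
r_1(Δz) = -100.1837 / 169.7143 = -0.590

-0.590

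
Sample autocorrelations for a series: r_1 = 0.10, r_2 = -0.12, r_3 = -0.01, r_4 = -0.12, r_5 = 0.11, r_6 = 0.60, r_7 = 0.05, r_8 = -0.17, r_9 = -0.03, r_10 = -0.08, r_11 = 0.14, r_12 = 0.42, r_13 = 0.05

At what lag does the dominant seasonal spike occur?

6

The largest autocorrelation is r_6 = 0.60, with a weaker echo at lag 12 (0.42); the remaining lags stay at or below 0.14.
The dominant spike at lag 6 indicates a seasonal period of 6.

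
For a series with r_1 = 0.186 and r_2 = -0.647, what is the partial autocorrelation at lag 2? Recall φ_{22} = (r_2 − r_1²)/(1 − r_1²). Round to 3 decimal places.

-0.706

φ_{22} = (r_2 − r_1²) / (1 − r_1²)
r_1² = (0.186)² = 0.034596
Numerator = -0.647 − 0.0346 = -0.6816; denominator = 1 − 0.0346 = 0.9654
φ_{22} = -0.6816 / 0.9654 = -0.706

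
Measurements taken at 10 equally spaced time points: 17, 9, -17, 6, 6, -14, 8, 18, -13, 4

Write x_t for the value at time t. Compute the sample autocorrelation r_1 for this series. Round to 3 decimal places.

-0.289

Mean x̄ = (17 + 9 − 17 + 6 + 6 − 14 + 8 + 18 − 13 + 4)/10 = 2.4000
Numerator Σ_{t=1}^{9}(x_t−x̄)(x_{t+1}−x̄) = -416.9600
Denominator Σ(x_t−x̄)² = 1442.4000
r_1 = -416.9600 / 1442.4000 = -0.289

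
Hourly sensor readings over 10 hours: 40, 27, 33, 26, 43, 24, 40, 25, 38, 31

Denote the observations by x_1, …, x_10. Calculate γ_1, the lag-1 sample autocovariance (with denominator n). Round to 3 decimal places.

Mean x̄ = (40 + 27 + 33 + 26 + 43 + 24 + 40 + 25 + 38 + 31)/10 = 32.7000
Σ_{t=1}^{9}(x_t−x̄)(x_{t+1}−x̄) = -373.4900
γ_1 = -373.4900 / 10 = -37.349

-37.349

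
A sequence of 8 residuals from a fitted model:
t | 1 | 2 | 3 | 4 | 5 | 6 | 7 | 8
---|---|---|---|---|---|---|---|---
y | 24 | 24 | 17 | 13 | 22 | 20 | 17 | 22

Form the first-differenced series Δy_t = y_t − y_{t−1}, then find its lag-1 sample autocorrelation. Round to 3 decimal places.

-0.202

First differences Δy: 0, -7, -4, 9, -2, -3, 5
Mean of differences = -0.2857
Numerator Σ(Δy_t−Δȳ)(Δy_{t+1}−Δȳ) = -37.0816
Denominator Σ(Δy_t−Δȳ)² = 183.4286
r_1(Δy) = -37.0816 / 183.4286 = -0.202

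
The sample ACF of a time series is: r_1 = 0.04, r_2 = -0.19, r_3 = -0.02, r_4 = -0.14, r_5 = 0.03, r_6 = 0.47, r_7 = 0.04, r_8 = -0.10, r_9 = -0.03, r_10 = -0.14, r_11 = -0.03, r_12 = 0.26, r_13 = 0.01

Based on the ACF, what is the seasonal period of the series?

The largest autocorrelation is r_6 = 0.47, with a weaker echo at lag 12 (0.26); the remaining lags stay at or below 0.04.
The dominant spike at lag 6 indicates a seasonal period of 6.

6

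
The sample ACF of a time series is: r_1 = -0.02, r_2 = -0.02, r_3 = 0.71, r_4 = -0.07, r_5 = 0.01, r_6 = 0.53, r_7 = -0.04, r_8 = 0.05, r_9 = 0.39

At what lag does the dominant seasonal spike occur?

3

The largest autocorrelation is r_3 = 0.71, with weaker echoes at lags 6 (0.53) and 9 (0.39); the remaining lags stay at or below 0.05.
The dominant spike at lag 3 indicates a seasonal period of 3.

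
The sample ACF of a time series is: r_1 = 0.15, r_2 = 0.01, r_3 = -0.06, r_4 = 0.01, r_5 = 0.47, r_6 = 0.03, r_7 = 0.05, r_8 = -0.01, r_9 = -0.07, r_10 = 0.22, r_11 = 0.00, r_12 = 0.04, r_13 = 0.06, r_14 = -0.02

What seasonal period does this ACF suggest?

5

The largest autocorrelation is r_5 = 0.47, with a weaker echo at lag 10 (0.22); the remaining lags stay at or below 0.15.
The dominant spike at lag 5 indicates a seasonal period of 5.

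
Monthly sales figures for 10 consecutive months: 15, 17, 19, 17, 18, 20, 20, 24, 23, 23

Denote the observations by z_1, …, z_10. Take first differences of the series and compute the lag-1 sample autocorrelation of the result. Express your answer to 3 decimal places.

-0.376

First differences Δz: 2, 2, -2, 1, 2, 0, 4, -1, 0
Mean of differences = 0.8889
Numerator Σ(Δz_t−Δz̄)(Δz_{t+1}−Δz̄) = -10.1235
Denominator Σ(Δz_t−Δz̄)² = 26.8889
r_1(Δz) = -10.1235 / 26.8889 = -0.376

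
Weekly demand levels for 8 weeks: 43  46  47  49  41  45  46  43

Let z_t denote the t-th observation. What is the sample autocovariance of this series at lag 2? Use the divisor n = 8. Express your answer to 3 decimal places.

Mean z̄ = (43 + 46 + 47 + 49 + 41 + 45 + 46 + 43)/8 = 45.0000
Deviations: -2.0000, 1.0000, 2.0000, 4.0000, -4.0000, 0.0000, 1.0000, -2.0000
Σ_{t=1}^{6}(z_t−z̄)(z_{t+2}−z̄) = -12.0000
γ_2 = -12.0000 / 8 = -1.500

-1.500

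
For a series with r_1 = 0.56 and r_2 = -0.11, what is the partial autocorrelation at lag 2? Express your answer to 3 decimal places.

-0.617

φ_{22} = (r_2 − r_1²) / (1 − r_1²)
r_1² = (0.56)² = 0.3136
Numerator = -0.11 − 0.3136 = -0.4236; denominator = 1 − 0.3136 = 0.6864
φ_{22} = -0.4236 / 0.6864 = -0.617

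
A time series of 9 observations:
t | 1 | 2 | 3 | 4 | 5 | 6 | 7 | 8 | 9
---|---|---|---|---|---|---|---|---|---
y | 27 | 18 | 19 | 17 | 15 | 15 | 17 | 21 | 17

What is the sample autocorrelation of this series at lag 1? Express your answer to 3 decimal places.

0.087

Mean ȳ = (27 + 18 + 19 + 17 + 15 + 15 + 17 + 21 + 17)/9 = 18.4444
Numerator Σ_{t=1}^{8}(y_t−ȳ)(y_{t+1}−ȳ) = 9.5802
Denominator Σ(y_t−ȳ)² = 110.2222
r_1 = 9.5802 / 110.2222 = 0.087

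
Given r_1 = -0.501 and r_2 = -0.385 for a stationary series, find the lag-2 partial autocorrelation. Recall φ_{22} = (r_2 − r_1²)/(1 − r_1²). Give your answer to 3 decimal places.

-0.849

φ_{22} = (r_2 − r_1²) / (1 − r_1²)
r_1² = (-0.501)² = 0.251001
Numerator = -0.385 − 0.2510 = -0.6360; denominator = 1 − 0.2510 = 0.7490
φ_{22} = -0.6360 / 0.7490 = -0.849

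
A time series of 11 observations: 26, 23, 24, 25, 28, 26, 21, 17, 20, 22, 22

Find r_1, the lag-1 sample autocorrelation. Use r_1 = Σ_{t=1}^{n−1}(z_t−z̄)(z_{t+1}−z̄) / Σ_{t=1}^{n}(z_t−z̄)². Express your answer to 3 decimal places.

0.557

Mean z̄ = (26 + 23 + 24 + 25 + 28 + 26 + 21 + 17 + 20 + 22 + 22)/11 = 23.0909
Numerator Σ_{t=1}^{10}(z_t−z̄)(z_{t+1}−z̄) = 55.0826
Denominator Σ(z_t−z̄)² = 98.9091
r_1 = 55.0826 / 98.9091 = 0.557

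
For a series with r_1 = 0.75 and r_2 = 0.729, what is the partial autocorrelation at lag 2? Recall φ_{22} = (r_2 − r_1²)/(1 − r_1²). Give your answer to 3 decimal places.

0.381

φ_{22} = (r_2 − r_1²) / (1 − r_1²)
r_1² = (0.75)² = 0.5625
Numerator = 0.729 − 0.5625 = 0.1665; denominator = 1 − 0.5625 = 0.4375
φ_{22} = 0.1665 / 0.4375 = 0.381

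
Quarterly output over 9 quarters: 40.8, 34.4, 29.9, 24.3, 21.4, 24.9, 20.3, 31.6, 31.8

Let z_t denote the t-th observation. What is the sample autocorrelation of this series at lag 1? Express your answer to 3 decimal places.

0.418

Mean z̄ = (40.8 + 34.4 + 29.9 + 24.3 + 21.4 + 24.9 + 20.3 + 31.6 + 31.8)/9 = 28.8222
Numerator Σ_{t=1}^{8}(z_t−z̄)(z_{t+1}−z̄) = 148.6484
Denominator Σ(z_t−z̄)² = 355.8756
r_1 = 148.6484 / 355.8756 = 0.418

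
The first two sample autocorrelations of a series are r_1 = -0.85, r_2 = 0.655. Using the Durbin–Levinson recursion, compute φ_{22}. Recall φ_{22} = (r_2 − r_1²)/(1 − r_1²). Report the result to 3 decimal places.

-0.243

φ_{22} = (r_2 − r_1²) / (1 − r_1²)
r_1² = (-0.85)² = 0.7225
Numerator = 0.655 − 0.7225 = -0.0675; denominator = 1 − 0.7225 = 0.2775
φ_{22} = -0.0675 / 0.2775 = -0.243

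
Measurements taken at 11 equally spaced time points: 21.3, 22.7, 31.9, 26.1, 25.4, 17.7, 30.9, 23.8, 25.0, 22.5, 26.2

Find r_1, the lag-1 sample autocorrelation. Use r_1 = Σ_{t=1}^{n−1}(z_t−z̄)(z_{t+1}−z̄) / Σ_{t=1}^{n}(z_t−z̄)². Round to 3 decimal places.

Mean z̄ = (21.3 + 22.7 + 31.9 + 26.1 + 25.4 + 17.7 + 30.9 + 23.8 + 25.0 + 22.5 + 26.2)/11 = 24.8636
Numerator Σ_{t=1}^{10}(z_t−z̄)(z_{t+1}−z̄) = -55.2822
Denominator Σ(z_t−z̄)² = 164.9855
r_1 = -55.2822 / 164.9855 = -0.335

-0.335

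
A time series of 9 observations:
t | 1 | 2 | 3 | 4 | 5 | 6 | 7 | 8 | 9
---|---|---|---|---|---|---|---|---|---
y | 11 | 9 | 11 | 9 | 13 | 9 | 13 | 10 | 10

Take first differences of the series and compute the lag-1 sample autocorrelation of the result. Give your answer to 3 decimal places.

-0.870

First differences Δy: -2, 2, -2, 4, -4, 4, -3, 0
Mean of differences = -0.1250
Numerator Σ(Δy_t−Δȳ)(Δy_{t+1}−Δȳ) = -59.8906
Denominator Σ(Δy_t−Δȳ)² = 68.8750
r_1(Δy) = -59.8906 / 68.8750 = -0.870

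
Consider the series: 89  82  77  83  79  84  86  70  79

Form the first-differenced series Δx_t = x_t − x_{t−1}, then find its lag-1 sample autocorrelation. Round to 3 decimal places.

First differences Δx: -7, -5, 6, -4, 5, 2, -16, 9
Mean of differences = -1.2500
Numerator Σ(Δx_t−Δx̄)(Δx_{t+1}−Δx̄) = -221.5625
Denominator Σ(Δx_t−Δx̄)² = 479.5000
r_1(Δx) = -221.5625 / 479.5000 = -0.462

-0.462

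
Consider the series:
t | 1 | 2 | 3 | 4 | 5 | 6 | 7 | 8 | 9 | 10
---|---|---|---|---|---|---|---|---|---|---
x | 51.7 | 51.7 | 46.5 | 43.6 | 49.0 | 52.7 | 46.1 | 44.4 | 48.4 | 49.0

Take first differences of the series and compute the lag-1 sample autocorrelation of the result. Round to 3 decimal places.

0.005

First differences Δx: 0.0, -5.2, -2.9, 5.4, 3.7, -6.6, -1.7, 4.0, 0.6
Mean of differences = -0.3000
Numerator Σ(Δx_t−Δx̄)(Δx_{t+1}−Δx̄) = 0.7200
Denominator Σ(Δx_t−Δx̄)² = 140.3000
r_1(Δx) = 0.7200 / 140.3000 = 0.005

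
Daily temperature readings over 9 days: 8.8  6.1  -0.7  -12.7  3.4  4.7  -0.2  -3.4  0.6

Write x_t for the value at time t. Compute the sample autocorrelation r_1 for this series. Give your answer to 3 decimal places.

Mean x̄ = (8.8 + 6.1 − 0.7 − 12.7 + 3.4 + 4.7 − 0.2 − 3.4 + 0.6)/9 = 0.7333
Numerator Σ_{t=1}^{8}(x_t−x̄)(x_{t+1}−x̄) = 30.3156
Denominator Σ(x_t−x̄)² = 317.2000
r_1 = 30.3156 / 317.2000 = 0.096

0.096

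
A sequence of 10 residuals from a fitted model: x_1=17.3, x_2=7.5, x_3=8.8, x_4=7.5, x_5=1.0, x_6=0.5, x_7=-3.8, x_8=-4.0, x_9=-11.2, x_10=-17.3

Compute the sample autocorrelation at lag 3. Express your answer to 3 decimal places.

Mean x̄ = (17.3 + 7.5 + 8.8 + 7.5 + 1.0 + 0.5 − 3.8 − 4.0 − 11.2 − 17.3)/10 = 0.6300
Σ(x_t−x̄)(x_{t+3}−x̄) = (114.5229) + (2.5419) + (-1.0621) + (-30.4341) + (-1.7131) + (1.5379) + (79.4299) = 164.8233
Denominator Σ(x_t−x̄)² = 941.6810
r_3 = 164.8233 / 941.6810 = 0.175

0.175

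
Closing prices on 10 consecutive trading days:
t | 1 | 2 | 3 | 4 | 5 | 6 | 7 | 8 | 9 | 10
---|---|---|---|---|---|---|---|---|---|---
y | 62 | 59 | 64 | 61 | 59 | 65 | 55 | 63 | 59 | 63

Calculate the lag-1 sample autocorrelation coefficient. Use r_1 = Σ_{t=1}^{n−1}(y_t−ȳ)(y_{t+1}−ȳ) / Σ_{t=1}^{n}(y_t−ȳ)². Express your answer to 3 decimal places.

Mean ȳ = (62 + 59 + 64 + 61 + 59 + 65 + 55 + 63 + 59 + 63)/10 = 61.0000
Numerator Σ_{t=1}^{9}(y_t−ȳ)(y_{t+1}−ȳ) = -60.0000
Denominator Σ(y_t−ȳ)² = 82.0000
r_1 = -60.0000 / 82.0000 = -0.732

-0.732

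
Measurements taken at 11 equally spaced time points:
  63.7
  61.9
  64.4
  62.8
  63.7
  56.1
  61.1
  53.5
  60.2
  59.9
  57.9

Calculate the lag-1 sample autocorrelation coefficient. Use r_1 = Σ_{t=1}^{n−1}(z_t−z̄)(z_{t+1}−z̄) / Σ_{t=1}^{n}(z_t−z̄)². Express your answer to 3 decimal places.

Mean z̄ = (63.7 + 61.9 + 64.4 + 62.8 + 63.7 + 56.1 + 61.1 + 53.5 + 60.2 + 59.9 + 57.9)/11 = 60.4727
Numerator Σ_{t=1}^{10}(z_t−z̄)(z_{t+1}−z̄) = 9.1647
Denominator Σ(z_t−z̄)² = 118.8618
r_1 = 9.1647 / 118.8618 = 0.077

0.077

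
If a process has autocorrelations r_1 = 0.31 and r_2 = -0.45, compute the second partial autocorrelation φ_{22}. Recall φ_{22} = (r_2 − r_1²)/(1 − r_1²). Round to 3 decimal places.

φ_{22} = (r_2 − r_1²) / (1 − r_1²)
r_1² = (0.31)² = 0.0961
Numerator = -0.45 − 0.0961 = -0.5461; denominator = 1 − 0.0961 = 0.9039
φ_{22} = -0.5461 / 0.9039 = -0.604

-0.604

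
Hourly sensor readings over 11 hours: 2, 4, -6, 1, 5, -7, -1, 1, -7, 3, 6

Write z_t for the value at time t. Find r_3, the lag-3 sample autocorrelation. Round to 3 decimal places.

0.529

Mean z̄ = (2 + 4 − 6 + 1 + 5 − 7 − 1 + 1 − 7 + 3 + 6)/11 = 0.0909
Numerator Σ_{t=1}^{8}(z_t−z̄)(z_{t+3}−z̄) = 120.0661
Denominator Σ(z_t−z̄)² = 226.9091
r_3 = 120.0661 / 226.9091 = 0.529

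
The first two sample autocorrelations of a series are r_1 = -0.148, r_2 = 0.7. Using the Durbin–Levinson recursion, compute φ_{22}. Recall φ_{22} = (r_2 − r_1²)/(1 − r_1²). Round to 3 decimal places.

φ_{22} = (r_2 − r_1²) / (1 − r_1²)
r_1² = (-0.148)² = 0.021904
Numerator = 0.7 − 0.0219 = 0.6781; denominator = 1 − 0.0219 = 0.9781
φ_{22} = 0.6781 / 0.9781 = 0.693

0.693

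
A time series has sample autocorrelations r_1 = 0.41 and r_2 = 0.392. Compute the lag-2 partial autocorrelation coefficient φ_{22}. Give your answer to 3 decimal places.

φ_{22} = (r_2 − r_1²) / (1 − r_1²)
r_1² = (0.41)² = 0.1681
Numerator = 0.392 − 0.1681 = 0.2239; denominator = 1 − 0.1681 = 0.8319
φ_{22} = 0.2239 / 0.8319 = 0.269

0.269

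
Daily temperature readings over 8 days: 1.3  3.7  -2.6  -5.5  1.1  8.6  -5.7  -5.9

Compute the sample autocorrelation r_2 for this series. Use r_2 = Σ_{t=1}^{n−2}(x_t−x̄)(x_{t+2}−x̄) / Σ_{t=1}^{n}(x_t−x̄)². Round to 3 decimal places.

-0.682

Mean x̄ = (1.3 + 3.7 − 2.6 − 5.5 + 1.1 + 8.6 − 5.7 − 5.9)/8 = -0.6250
Deviations from mean: 1.9250, 4.3250, -1.9750, -4.8750, 1.7250, 9.2250, -5.0750, -5.2750
Numerator Σ_{t=1}^{6}(x_t−x̄)(x_{t+2}−x̄) = -130.6813
Denominator Σ(x_t−x̄)² = 191.7350
r_2 = -130.6813 / 191.7350 = -0.682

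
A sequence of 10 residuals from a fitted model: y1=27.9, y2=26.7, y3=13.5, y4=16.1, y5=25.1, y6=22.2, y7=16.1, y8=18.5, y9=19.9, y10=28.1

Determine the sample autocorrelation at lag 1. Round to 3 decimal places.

0.090

Mean ȳ = (27.9 + 26.7 + 13.5 + 16.1 + 25.1 + 22.2 + 16.1 + 18.5 + 19.9 + 28.1)/10 = 21.4100
Numerator Σ_{t=1}^{9}(y_t−ȳ)(y_{t+1}−ȳ) = 23.3609
Denominator Σ(y_t−ȳ)² = 258.8090
r_1 = 23.3609 / 258.8090 = 0.090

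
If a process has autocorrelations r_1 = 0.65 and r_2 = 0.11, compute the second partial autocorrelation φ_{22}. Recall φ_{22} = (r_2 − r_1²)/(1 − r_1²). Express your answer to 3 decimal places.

φ_{22} = (r_2 − r_1²) / (1 − r_1²)
r_1² = (0.65)² = 0.4225
Numerator = 0.11 − 0.4225 = -0.3125; denominator = 1 − 0.4225 = 0.5775
φ_{22} = -0.3125 / 0.5775 = -0.541

-0.541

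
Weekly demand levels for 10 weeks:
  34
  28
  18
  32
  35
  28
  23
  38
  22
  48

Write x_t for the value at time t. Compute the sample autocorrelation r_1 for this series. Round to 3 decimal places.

Mean x̄ = (34 + 28 + 18 + 32 + 35 + 28 + 23 + 38 + 22 + 48)/10 = 30.6000
Numerator Σ_{t=1}^{9}(x_t−x̄)(x_{t+1}−x̄) = -248.7600
Denominator Σ(x_t−x̄)² = 694.4000
r_1 = -248.7600 / 694.4000 = -0.358

-0.358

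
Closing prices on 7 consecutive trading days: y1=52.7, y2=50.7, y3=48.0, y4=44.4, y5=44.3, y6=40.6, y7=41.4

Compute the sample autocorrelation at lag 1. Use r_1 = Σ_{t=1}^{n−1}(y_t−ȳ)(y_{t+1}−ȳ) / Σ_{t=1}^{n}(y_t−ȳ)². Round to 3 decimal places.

Mean ȳ = (52.7 + 50.7 + 48.0 + 44.4 + 44.3 + 40.6 + 41.4)/7 = 46.0143
Deviations from mean: 6.6857, 4.6857, 1.9857, -1.6143, -1.7143, -5.4143, -4.6143
Numerator Σ_{t=1}^{6}(y_t−ȳ)(y_{t+1}−ȳ) = 74.4584
Denominator Σ(y_t−ȳ)² = 126.7486
r_1 = 74.4584 / 126.7486 = 0.587

0.587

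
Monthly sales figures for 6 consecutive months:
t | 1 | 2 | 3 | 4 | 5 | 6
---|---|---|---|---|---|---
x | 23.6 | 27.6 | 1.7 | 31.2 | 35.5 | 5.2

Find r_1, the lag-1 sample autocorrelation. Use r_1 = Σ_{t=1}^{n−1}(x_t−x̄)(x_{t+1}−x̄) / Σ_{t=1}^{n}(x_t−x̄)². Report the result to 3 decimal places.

-0.391

Mean x̄ = (23.6 + 27.6 + 1.7 + 31.2 + 35.5 + 5.2)/6 = 20.8000
Deviations from mean: 2.8000, 6.8000, -19.1000, 10.4000, 14.7000, -15.6000
Σ(x_t−x̄)(x_{t+1}−x̄) = (19.0400) + (-129.8800) + (-198.6400) + (152.8800) + (-229.3200) = -385.9200
Denominator Σ(x_t−x̄)² = 986.5000
r_1 = -385.9200 / 986.5000 = -0.391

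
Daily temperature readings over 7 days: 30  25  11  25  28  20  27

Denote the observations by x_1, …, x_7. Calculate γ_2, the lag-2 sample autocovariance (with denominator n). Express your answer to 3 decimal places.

Mean x̄ = (30 + 25 + 11 + 25 + 28 + 20 + 27)/7 = 23.7143
Σ_{t=1}^{5}(x_t−x̄)(x_{t+2}−x̄) = -123.4490
γ_2 = -123.4490 / 7 = -17.636

-17.636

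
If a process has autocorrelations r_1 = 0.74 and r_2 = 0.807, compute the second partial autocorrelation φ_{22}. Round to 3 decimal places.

0.573

φ_{22} = (r_2 − r_1²) / (1 − r_1²)
r_1² = (0.74)² = 0.5476
Numerator = 0.807 − 0.5476 = 0.2594; denominator = 1 − 0.5476 = 0.4524
φ_{22} = 0.2594 / 0.4524 = 0.573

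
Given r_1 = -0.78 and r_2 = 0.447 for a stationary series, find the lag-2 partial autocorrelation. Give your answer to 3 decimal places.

φ_{22} = (r_2 − r_1²) / (1 − r_1²)
r_1² = (-0.78)² = 0.6084
Numerator = 0.447 − 0.6084 = -0.1614; denominator = 1 − 0.6084 = 0.3916
φ_{22} = -0.1614 / 0.3916 = -0.412

-0.412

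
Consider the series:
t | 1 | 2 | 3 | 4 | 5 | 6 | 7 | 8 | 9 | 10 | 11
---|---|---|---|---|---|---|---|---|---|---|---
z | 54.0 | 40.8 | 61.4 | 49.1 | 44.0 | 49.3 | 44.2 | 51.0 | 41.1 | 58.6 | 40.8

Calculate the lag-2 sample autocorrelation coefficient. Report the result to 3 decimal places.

0.278

Mean z̄ = (54.0 + 40.8 + 61.4 + 49.1 + 44.0 + 49.3 + 44.2 + 51.0 + 41.1 + 58.6 + 40.8)/11 = 48.5727
Numerator Σ_{t=1}^{9}(z_t−z̄)(z_{t+2}−z̄) = 144.1058
Denominator Σ(z_t−z̄)² = 517.9418
r_2 = 144.1058 / 517.9418 = 0.278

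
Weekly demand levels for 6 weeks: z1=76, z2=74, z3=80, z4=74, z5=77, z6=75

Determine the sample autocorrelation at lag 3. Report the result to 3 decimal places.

-0.231

Mean z̄ = (76 + 74 + 80 + 74 + 77 + 75)/6 = 76.0000
Deviations from mean: 0.0000, -2.0000, 4.0000, -2.0000, 1.0000, -1.0000
Σ(z_t−z̄)(z_{t+3}−z̄) = (0.0000) + (-2.0000) + (-4.0000) = -6.0000
Denominator Σ(z_t−z̄)² = 26.0000
r_3 = -6.0000 / 26.0000 = -0.231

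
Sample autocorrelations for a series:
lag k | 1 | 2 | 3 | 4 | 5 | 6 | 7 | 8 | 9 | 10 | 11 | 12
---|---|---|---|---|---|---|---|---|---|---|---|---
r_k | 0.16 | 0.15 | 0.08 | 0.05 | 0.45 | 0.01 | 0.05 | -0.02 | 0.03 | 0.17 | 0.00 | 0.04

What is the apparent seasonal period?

The largest autocorrelation is r_5 = 0.45, with a weaker echo at lag 10 (0.17); the remaining lags stay at or below 0.16.
The dominant spike at lag 5 indicates a seasonal period of 5.

5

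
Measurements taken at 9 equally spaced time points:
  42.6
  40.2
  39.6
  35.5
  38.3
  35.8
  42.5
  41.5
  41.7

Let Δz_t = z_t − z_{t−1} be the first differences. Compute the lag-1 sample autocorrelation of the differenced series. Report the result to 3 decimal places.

First differences Δz: -2.4, -0.6, -4.1, 2.8, -2.5, 6.7, -1.0, 0.2
Mean of differences = -0.1125
Numerator Σ(Δz_t−Δz̄)(Δz_{t+1}−Δz̄) = -38.0964
Denominator Σ(Δz_t−Δz̄)² = 82.8488
r_1(Δz) = -38.0964 / 82.8488 = -0.460

-0.460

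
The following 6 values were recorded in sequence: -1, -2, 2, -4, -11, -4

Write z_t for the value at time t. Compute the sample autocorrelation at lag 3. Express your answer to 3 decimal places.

Mean z̄ = (-1 − 2 + 2 − 4 − 11 − 4)/6 = -3.3333
Deviations from mean: 2.3333, 1.3333, 5.3333, -0.6667, -7.6667, -0.6667
Σ(z_t−z̄)(z_{t+3}−z̄) = (-1.5556) + (-10.2222) + (-3.5556) = -15.3333
Denominator Σ(z_t−z̄)² = 95.3333
r_3 = -15.3333 / 95.3333 = -0.161

-0.161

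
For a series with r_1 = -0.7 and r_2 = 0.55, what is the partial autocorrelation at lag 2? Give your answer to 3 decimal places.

0.118

φ_{22} = (r_2 − r_1²) / (1 − r_1²)
r_1² = (-0.7)² = 0.49
Numerator = 0.55 − 0.4900 = 0.0600; denominator = 1 − 0.4900 = 0.5100
φ_{22} = 0.0600 / 0.5100 = 0.118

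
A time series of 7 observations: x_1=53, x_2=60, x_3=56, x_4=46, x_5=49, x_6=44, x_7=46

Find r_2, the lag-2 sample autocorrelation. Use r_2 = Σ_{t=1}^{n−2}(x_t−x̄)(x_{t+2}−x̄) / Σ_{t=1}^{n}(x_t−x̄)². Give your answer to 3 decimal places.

Mean x̄ = (53 + 60 + 56 + 46 + 49 + 44 + 46)/7 = 50.5714
Deviations from mean: 2.4286, 9.4286, 5.4286, -4.5714, -1.5714, -6.5714, -4.5714
Numerator Σ_{t=1}^{5}(x_t−x̄)(x_{t+2}−x̄) = -1.2245
Denominator Σ(x_t−x̄)² = 211.7143
r_2 = -1.2245 / 211.7143 = -0.006

-0.006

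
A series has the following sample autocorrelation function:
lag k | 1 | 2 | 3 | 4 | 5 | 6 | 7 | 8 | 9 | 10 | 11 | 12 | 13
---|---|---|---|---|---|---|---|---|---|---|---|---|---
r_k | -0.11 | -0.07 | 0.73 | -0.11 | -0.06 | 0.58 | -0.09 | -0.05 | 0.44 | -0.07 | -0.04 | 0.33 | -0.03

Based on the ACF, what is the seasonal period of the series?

3

The largest autocorrelation is r_3 = 0.73, with weaker echoes at lags 6 (0.58), 9 (0.44) and 12 (0.33); the remaining lags stay at or below -0.03.
The dominant spike at lag 3 indicates a seasonal period of 3.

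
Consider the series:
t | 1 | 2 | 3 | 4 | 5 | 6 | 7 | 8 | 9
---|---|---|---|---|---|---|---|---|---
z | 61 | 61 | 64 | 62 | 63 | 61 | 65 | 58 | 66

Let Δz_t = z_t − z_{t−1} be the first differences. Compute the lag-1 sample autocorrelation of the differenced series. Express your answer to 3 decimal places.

First differences Δz: 0, 3, -2, 1, -2, 4, -7, 8
Mean of differences = 0.6250
Numerator Σ(Δz_t−Δz̄)(Δz_{t+1}−Δz̄) = -100.5156
Denominator Σ(Δz_t−Δz̄)² = 143.8750
r_1(Δz) = -100.5156 / 143.8750 = -0.699

-0.699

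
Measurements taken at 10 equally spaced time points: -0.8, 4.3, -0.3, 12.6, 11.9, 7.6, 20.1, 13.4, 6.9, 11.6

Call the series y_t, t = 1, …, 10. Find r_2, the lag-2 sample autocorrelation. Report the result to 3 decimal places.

Mean ȳ = (-0.8 + 4.3 − 0.3 + 12.6 + 11.9 + 7.6 + 20.1 + 13.4 + 6.9 + 11.6)/10 = 8.7300
Numerator Σ_{t=1}^{8}(y_t−ȳ)(y_{t+2}−ȳ) = 59.2752
Denominator Σ(y_t−ȳ)² = 380.9610
r_2 = 59.2752 / 380.9610 = 0.156

0.156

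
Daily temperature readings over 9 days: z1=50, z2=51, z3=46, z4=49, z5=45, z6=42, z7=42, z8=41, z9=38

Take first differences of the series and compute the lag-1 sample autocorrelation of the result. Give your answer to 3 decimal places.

First differences Δz: 1, -5, 3, -4, -3, 0, -1, -3
Mean of differences = -1.5000
Numerator Σ(Δz_t−Δz̄)(Δz_{t+1}−Δz̄) = -34.2500
Denominator Σ(Δz_t−Δz̄)² = 52.0000
r_1(Δz) = -34.2500 / 52.0000 = -0.659

-0.659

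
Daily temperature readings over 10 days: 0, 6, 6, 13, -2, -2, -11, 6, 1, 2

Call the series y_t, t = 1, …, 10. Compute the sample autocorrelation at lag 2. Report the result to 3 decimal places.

Mean ȳ = (0 + 6 + 6 + 13 − 2 − 2 − 11 + 6 + 1 + 2)/10 = 1.9000
Numerator Σ_{t=1}^{8}(y_t−ȳ)(y_{t+2}−ȳ) = 24.7800
Denominator Σ(y_t−ȳ)² = 374.9000
r_2 = 24.7800 / 374.9000 = 0.066

0.066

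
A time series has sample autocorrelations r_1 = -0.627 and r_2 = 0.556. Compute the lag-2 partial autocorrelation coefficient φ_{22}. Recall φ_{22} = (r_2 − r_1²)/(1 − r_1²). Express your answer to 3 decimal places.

φ_{22} = (r_2 − r_1²) / (1 − r_1²)
r_1² = (-0.627)² = 0.393129
Numerator = 0.556 − 0.3931 = 0.1629; denominator = 1 − 0.3931 = 0.6069
φ_{22} = 0.1629 / 0.6069 = 0.268

0.268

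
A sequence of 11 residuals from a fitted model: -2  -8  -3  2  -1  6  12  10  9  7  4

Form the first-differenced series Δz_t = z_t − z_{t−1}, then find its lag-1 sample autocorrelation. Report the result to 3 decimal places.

-0.053

First differences Δz: -6, 5, 5, -3, 7, 6, -2, -1, -2, -3
Mean of differences = 0.6000
Numerator Σ(Δz_t−Δz̄)(Δz_{t+1}−Δz̄) = -10.3600
Denominator Σ(Δz_t−Δz̄)² = 194.4000
r_1(Δz) = -10.3600 / 194.4000 = -0.053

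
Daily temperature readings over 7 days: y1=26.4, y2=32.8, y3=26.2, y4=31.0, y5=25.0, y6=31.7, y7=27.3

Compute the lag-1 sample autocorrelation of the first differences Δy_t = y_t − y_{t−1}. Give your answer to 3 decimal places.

First differences Δy: 6.4, -6.6, 4.8, -6.0, 6.7, -4.4
Mean of differences = 0.1500
Numerator Σ(Δy_t−Δȳ)(Δy_{t+1}−Δȳ) = -172.2575
Denominator Σ(Δy_t−Δȳ)² = 207.6750
r_1(Δy) = -172.2575 / 207.6750 = -0.829

-0.829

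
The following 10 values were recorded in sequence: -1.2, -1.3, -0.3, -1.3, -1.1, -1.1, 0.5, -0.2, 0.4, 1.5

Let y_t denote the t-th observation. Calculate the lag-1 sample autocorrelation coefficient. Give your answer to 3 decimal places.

Mean ȳ = (-1.2 − 1.3 − 0.3 − 1.3 − 1.1 − 1.1 + 0.5 − 0.2 + 0.4 + 1.5)/10 = -0.4100
Numerator Σ_{t=1}^{9}(y_t−ȳ)(y_{t+1}−ȳ) = 2.8779
Denominator Σ(y_t−ȳ)² = 8.3490
r_1 = 2.8779 / 8.3490 = 0.345

0.345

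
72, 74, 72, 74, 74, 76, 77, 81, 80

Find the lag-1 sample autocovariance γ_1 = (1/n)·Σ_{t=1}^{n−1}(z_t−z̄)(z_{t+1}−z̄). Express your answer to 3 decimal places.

Mean z̄ = (72 + 74 + 72 + 74 + 74 + 76 + 77 + 81 + 80)/9 = 75.5556
Σ_{t=1}^{8}(z_t−z̄)(z_{t+1}−z̄) = 51.0247
γ_1 = 51.0247 / 9 = 5.669

5.669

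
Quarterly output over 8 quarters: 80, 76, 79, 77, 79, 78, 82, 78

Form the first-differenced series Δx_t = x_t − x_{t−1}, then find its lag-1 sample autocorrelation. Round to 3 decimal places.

First differences Δx: -4, 3, -2, 2, -1, 4, -4
Mean of differences = -0.2857
Numerator Σ(Δx_t−Δx̄)(Δx_{t+1}−Δx̄) = -42.3673
Denominator Σ(Δx_t−Δx̄)² = 65.4286
r_1(Δx) = -42.3673 / 65.4286 = -0.648

-0.648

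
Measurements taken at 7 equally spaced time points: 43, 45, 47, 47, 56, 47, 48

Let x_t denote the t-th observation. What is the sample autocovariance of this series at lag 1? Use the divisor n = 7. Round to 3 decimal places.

0.525

Mean x̄ = (43 + 45 + 47 + 47 + 56 + 47 + 48)/7 = 47.5714
Σ_{t=1}^{6}(x_t−x̄)(x_{t+1}−x̄) = 3.6735
γ_1 = 3.6735 / 7 = 0.525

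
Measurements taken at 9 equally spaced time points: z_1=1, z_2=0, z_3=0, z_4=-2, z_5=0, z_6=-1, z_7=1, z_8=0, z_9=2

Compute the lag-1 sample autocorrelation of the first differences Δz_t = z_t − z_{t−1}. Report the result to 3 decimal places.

First differences Δz: -1, 0, -2, 2, -1, 2, -1, 2
Mean of differences = 0.1250
Numerator Σ(Δz_t−Δz̄)(Δz_{t+1}−Δz̄) = -12.0156
Denominator Σ(Δz_t−Δz̄)² = 18.8750
r_1(Δz) = -12.0156 / 18.8750 = -0.637

-0.637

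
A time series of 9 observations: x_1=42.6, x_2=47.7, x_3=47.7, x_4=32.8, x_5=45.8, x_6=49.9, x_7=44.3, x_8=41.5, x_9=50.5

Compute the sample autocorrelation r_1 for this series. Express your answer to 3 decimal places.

-0.252

Mean x̄ = (42.6 + 47.7 + 47.7 + 32.8 + 45.8 + 49.9 + 44.3 + 41.5 + 50.5)/9 = 44.7556
Numerator Σ_{t=1}^{8}(x_t−x̄)(x_{t+1}−x̄) = -59.5553
Denominator Σ(x_t−x̄)² = 236.2822
r_1 = -59.5553 / 236.2822 = -0.252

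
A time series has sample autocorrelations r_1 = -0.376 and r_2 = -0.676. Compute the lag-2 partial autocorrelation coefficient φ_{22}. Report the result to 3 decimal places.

φ_{22} = (r_2 − r_1²) / (1 − r_1²)
r_1² = (-0.376)² = 0.141376
Numerator = -0.676 − 0.1414 = -0.8174; denominator = 1 − 0.1414 = 0.8586
φ_{22} = -0.8174 / 0.8586 = -0.952

-0.952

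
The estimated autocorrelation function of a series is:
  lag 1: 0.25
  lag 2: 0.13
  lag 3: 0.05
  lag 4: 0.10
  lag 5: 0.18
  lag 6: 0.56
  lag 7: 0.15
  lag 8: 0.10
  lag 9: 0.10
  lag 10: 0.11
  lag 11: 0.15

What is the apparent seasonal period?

6

The largest autocorrelation is r_6 = 0.56; the remaining lags stay at or below 0.25. The elevated value at lag 1 (0.25), dropping to 0.13 at lag 2, reflects decaying short-term dependence rather than seasonality.
The dominant spike at lag 6 indicates a seasonal period of 6.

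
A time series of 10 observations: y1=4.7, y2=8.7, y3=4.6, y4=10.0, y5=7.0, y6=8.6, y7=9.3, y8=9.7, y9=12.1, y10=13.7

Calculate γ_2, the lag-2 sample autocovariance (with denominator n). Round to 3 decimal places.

2.954

Mean ȳ = (4.7 + 8.7 + 4.6 + 10.0 + 7.0 + 8.6 + 9.3 + 9.7 + 12.1 + 13.7)/10 = 8.8400
Σ_{t=1}^{8}(y_t−ȳ)(y_{t+2}−ȳ) = 29.5408
γ_2 = 29.5408 / 10 = 2.954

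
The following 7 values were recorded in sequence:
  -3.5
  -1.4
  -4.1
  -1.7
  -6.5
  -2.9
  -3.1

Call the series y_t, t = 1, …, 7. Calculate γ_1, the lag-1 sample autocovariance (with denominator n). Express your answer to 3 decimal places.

-1.357

Mean ȳ = (-3.5 − 1.4 − 4.1 − 1.7 − 6.5 − 2.9 − 3.1)/7 = -3.3143
Σ_{t=1}^{6}(y_t−ȳ)(y_{t+1}−ȳ) = -9.5016
γ_1 = -9.5016 / 7 = -1.357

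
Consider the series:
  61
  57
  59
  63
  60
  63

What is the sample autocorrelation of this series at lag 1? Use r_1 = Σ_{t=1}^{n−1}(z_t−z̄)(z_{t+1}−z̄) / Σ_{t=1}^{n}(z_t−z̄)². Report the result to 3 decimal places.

Mean z̄ = (61 + 57 + 59 + 63 + 60 + 63)/6 = 60.5000
Deviations from mean: 0.5000, -3.5000, -1.5000, 2.5000, -0.5000, 2.5000
Numerator Σ_{t=1}^{5}(z_t−z̄)(z_{t+1}−z̄) = -2.7500
Denominator Σ(z_t−z̄)² = 27.5000
r_1 = -2.7500 / 27.5000 = -0.100

-0.100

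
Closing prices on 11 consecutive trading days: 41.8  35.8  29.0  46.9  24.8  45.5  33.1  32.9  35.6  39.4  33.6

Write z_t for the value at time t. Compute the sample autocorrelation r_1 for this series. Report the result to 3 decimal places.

-0.733

Mean z̄ = (41.8 + 35.8 + 29.0 + 46.9 + 24.8 + 45.5 + 33.1 + 32.9 + 35.6 + 39.4 + 33.6)/11 = 36.2182
Numerator Σ_{t=1}^{10}(z_t−z̄)(z_{t+1}−z̄) = -331.2094
Denominator Σ(z_t−z̄)² = 452.1564
r_1 = -331.2094 / 452.1564 = -0.733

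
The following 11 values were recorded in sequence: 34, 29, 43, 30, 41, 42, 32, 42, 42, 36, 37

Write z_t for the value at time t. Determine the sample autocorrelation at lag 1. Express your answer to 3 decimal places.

-0.380

Mean z̄ = (34 + 29 + 43 + 30 + 41 + 42 + 32 + 42 + 42 + 36 + 37)/11 = 37.0909
Numerator Σ_{t=1}^{10}(z_t−z̄)(z_{t+1}−z̄) = -104.3719
Denominator Σ(z_t−z̄)² = 274.9091
r_1 = -104.3719 / 274.9091 = -0.380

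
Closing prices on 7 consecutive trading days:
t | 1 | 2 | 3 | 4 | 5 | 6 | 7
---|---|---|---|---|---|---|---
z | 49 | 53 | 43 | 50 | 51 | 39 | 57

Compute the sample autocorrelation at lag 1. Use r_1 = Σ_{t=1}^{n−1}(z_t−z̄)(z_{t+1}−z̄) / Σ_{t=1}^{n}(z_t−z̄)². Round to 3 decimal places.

-0.585

Mean z̄ = (49 + 53 + 43 + 50 + 51 + 39 + 57)/7 = 48.8571
Deviations from mean: 0.1429, 4.1429, -5.8571, 1.1429, 2.1429, -9.8571, 8.1429
Σ(z_t−z̄)(z_{t+1}−z̄) = (0.5918) + (-24.2653) + (-6.6939) + (2.4490) + (-21.1224) + (-80.2653) = -129.3061
Denominator Σ(z_t−z̄)² = 220.8571
r_1 = -129.3061 / 220.8571 = -0.585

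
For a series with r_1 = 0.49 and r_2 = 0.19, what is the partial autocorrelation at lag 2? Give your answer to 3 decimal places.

-0.066

φ_{22} = (r_2 − r_1²) / (1 − r_1²)
r_1² = (0.49)² = 0.2401
Numerator = 0.19 − 0.2401 = -0.0501; denominator = 1 − 0.2401 = 0.7599
φ_{22} = -0.0501 / 0.7599 = -0.066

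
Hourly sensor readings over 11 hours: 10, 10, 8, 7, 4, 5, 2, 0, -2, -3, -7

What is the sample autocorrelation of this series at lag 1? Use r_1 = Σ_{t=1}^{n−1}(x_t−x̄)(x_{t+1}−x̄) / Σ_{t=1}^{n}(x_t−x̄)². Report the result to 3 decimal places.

0.685

Mean x̄ = (10 + 10 + 8 + 7 + 4 + 5 + 2 + 0 − 2 − 3 − 7)/11 = 3.0909
Numerator Σ_{t=1}^{10}(x_t−x̄)(x_{t+1}−x̄) = 215.6281
Denominator Σ(x_t−x̄)² = 314.9091
r_1 = 215.6281 / 314.9091 = 0.685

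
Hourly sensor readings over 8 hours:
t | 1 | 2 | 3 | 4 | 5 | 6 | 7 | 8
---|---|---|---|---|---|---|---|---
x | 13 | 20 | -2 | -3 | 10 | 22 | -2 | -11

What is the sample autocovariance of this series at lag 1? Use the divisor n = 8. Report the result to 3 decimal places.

11.889

Mean x̄ = (13 + 20 − 2 − 3 + 10 + 22 − 2 − 11)/8 = 5.8750
Deviations: 7.1250, 14.1250, -7.8750, -8.8750, 4.1250, 16.1250, -7.8750, -16.8750
Σ_{t=1}^{7}(x_t−x̄)(x_{t+1}−x̄) = 95.1094
γ_1 = 95.1094 / 8 = 11.889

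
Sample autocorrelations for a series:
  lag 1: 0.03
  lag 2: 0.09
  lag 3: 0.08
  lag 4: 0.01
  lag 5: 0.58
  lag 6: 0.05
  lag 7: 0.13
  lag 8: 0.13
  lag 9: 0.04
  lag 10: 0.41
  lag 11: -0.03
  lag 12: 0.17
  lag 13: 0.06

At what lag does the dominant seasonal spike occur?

The largest autocorrelation is r_5 = 0.58, with a weaker echo at lag 10 (0.41); the remaining lags stay at or below 0.17.
The dominant spike at lag 5 indicates a seasonal period of 5.

5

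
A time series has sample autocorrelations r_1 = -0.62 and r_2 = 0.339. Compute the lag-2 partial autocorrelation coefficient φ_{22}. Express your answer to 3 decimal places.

φ_{22} = (r_2 − r_1²) / (1 − r_1²)
r_1² = (-0.62)² = 0.3844
Numerator = 0.339 − 0.3844 = -0.0454; denominator = 1 − 0.3844 = 0.6156
φ_{22} = -0.0454 / 0.6156 = -0.074

-0.074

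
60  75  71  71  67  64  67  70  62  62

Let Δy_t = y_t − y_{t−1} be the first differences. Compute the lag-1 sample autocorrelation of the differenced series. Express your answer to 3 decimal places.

First differences Δy: 15, -4, 0, -4, -3, 3, 3, -8, 0
Mean of differences = 0.2222
Numerator Σ(Δy_t−Δȳ)(Δy_{t+1}−Δȳ) = -69.1605
Denominator Σ(Δy_t−Δȳ)² = 347.5556
r_1(Δy) = -69.1605 / 347.5556 = -0.199

-0.199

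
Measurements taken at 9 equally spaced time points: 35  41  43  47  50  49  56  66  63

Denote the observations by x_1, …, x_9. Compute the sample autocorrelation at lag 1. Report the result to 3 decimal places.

Mean x̄ = (35 + 41 + 43 + 47 + 50 + 49 + 56 + 66 + 63)/9 = 50.0000
Numerator Σ_{t=1}^{8}(x_t−x̄)(x_{t+1}−x̄) = 517.0000
Denominator Σ(x_t−x̄)² = 826.0000
r_1 = 517.0000 / 826.0000 = 0.626

0.626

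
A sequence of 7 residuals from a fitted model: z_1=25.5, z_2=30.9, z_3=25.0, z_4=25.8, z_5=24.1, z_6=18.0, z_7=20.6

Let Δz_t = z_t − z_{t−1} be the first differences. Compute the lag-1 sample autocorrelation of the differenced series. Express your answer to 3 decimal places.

-0.508

First differences Δz: 5.4, -5.9, 0.8, -1.7, -6.1, 2.6
Mean of differences = -0.8167
Numerator Σ(Δz_t−Δz̄)(Δz_{t+1}−Δz̄) = -54.6319
Denominator Σ(Δz_t−Δz̄)² = 107.4683
r_1(Δz) = -54.6319 / 107.4683 = -0.508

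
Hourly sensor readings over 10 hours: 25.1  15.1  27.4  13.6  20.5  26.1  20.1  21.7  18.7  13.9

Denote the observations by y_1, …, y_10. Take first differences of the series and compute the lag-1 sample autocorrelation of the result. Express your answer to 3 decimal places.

First differences Δy: -10.0, 12.3, -13.8, 6.9, 5.6, -6.0, 1.6, -3.0, -4.8
Mean of differences = -1.2444
Numerator Σ(Δy_t−Δȳ)(Δy_{t+1}−Δȳ) = -379.9886
Denominator Σ(Δy_t−Δȳ)² = 577.3622
r_1(Δy) = -379.9886 / 577.3622 = -0.658

-0.658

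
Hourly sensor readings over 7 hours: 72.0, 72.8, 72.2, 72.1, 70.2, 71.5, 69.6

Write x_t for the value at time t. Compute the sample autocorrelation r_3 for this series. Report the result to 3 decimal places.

-0.312

Mean x̄ = (72.0 + 72.8 + 72.2 + 72.1 + 70.2 + 71.5 + 69.6)/7 = 71.4857
Σ(x_t−x̄)(x_{t+3}−x̄) = (0.3159) + (-1.6898) + (0.0102) + (-1.1584) = -2.5220
Denominator Σ(x_t−x̄)² = 8.0886
r_3 = -2.5220 / 8.0886 = -0.312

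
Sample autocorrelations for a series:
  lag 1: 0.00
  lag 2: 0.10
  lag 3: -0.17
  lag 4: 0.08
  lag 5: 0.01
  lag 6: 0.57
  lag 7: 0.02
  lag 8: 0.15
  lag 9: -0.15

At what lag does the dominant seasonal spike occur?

6

The largest autocorrelation is r_6 = 0.57; the remaining lags stay at or below 0.15.
The dominant spike at lag 6 indicates a seasonal period of 6.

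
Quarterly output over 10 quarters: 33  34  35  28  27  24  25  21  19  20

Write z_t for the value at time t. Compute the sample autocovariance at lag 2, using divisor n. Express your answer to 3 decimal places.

Mean z̄ = (33 + 34 + 35 + 28 + 27 + 24 + 25 + 21 + 19 + 20)/10 = 26.6000
Σ_{t=1}^{8}(z_t−z̄)(z_{t+2}−z̄) = 126.8800
γ_2 = 126.8800 / 10 = 12.688

12.688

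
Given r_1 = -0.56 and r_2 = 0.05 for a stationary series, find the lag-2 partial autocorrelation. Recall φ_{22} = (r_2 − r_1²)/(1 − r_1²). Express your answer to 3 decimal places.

φ_{22} = (r_2 − r_1²) / (1 − r_1²)
r_1² = (-0.56)² = 0.3136
Numerator = 0.05 − 0.3136 = -0.2636; denominator = 1 − 0.3136 = 0.6864
φ_{22} = -0.2636 / 0.6864 = -0.384

-0.384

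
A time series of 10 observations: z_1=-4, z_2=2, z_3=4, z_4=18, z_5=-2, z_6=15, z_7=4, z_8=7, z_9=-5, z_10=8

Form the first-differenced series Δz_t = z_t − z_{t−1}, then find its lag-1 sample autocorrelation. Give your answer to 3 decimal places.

-0.728

First differences Δz: 6, 2, 14, -20, 17, -11, 3, -12, 13
Mean of differences = 1.3333
Numerator Σ(Δz_t−Δz̄)(Δz_{t+1}−Δz̄) = -984.4444
Denominator Σ(Δz_t−Δz̄)² = 1352.0000
r_1(Δz) = -984.4444 / 1352.0000 = -0.728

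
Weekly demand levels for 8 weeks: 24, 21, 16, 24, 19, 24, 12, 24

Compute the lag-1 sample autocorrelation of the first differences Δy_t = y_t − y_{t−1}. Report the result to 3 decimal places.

First differences Δy: -3, -5, 8, -5, 5, -12, 12
Mean of differences = 0.0000
Numerator Σ(Δy_t−Δȳ)(Δy_{t+1}−Δȳ) = -294.0000
Denominator Σ(Δy_t−Δȳ)² = 436.0000
r_1(Δy) = -294.0000 / 436.0000 = -0.674

-0.674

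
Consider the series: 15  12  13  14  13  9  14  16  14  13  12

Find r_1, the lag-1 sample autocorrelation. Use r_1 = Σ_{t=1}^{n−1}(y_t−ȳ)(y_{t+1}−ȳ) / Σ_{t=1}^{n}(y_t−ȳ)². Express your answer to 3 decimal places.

-0.006

Mean ȳ = (15 + 12 + 13 + 14 + 13 + 9 + 14 + 16 + 14 + 13 + 12)/11 = 13.1818
Numerator Σ_{t=1}^{10}(y_t−ȳ)(y_{t+1}−ȳ) = -0.2149
Denominator Σ(y_t−ȳ)² = 33.6364
r_1 = -0.2149 / 33.6364 = -0.006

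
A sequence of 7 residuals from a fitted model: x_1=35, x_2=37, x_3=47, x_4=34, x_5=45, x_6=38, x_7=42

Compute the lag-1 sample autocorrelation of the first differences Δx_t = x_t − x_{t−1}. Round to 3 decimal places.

First differences Δx: 2, 10, -13, 11, -7, 4
Mean of differences = 1.1667
Numerator Σ(Δx_t−Δx̄)(Δx_{t+1}−Δx̄) = -360.5278
Denominator Σ(Δx_t−Δx̄)² = 450.8333
r_1(Δx) = -360.5278 / 450.8333 = -0.800

-0.800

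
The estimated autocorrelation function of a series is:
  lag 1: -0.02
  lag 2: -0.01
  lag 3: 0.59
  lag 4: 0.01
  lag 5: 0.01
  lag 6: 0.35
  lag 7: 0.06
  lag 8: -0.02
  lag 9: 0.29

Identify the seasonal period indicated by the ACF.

3

The largest autocorrelation is r_3 = 0.59, with weaker echoes at lags 6 (0.35) and 9 (0.29); the remaining lags stay at or below 0.06.
The dominant spike at lag 3 indicates a seasonal period of 3.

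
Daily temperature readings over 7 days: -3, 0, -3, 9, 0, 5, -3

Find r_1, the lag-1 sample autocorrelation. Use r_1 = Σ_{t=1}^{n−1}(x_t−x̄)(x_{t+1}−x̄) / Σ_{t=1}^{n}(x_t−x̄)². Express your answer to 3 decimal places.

-0.389

Mean x̄ = (-3 + 0 − 3 + 9 + 0 + 5 − 3)/7 = 0.7143
Deviations from mean: -3.7143, -0.7143, -3.7143, 8.2857, -0.7143, 4.2857, -3.7143
Σ(x_t−x̄)(x_{t+1}−x̄) = (2.6531) + (2.6531) + (-30.7755) + (-5.9184) + (-3.0612) + (-15.9184) = -50.3673
Denominator Σ(x_t−x̄)² = 129.4286
r_1 = -50.3673 / 129.4286 = -0.389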